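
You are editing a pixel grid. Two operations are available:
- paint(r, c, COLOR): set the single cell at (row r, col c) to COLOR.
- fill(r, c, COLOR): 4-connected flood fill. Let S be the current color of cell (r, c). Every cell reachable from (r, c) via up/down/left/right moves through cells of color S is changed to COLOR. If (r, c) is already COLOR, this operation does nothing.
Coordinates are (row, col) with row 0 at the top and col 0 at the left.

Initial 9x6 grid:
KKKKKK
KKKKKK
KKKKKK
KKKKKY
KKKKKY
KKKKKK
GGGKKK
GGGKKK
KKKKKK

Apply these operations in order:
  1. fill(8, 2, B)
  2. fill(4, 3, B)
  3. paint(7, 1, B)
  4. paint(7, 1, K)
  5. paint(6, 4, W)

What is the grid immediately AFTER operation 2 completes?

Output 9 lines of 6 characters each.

Answer: BBBBBB
BBBBBB
BBBBBB
BBBBBY
BBBBBY
BBBBBB
GGGBBB
GGGBBB
BBBBBB

Derivation:
After op 1 fill(8,2,B) [46 cells changed]:
BBBBBB
BBBBBB
BBBBBB
BBBBBY
BBBBBY
BBBBBB
GGGBBB
GGGBBB
BBBBBB
After op 2 fill(4,3,B) [0 cells changed]:
BBBBBB
BBBBBB
BBBBBB
BBBBBY
BBBBBY
BBBBBB
GGGBBB
GGGBBB
BBBBBB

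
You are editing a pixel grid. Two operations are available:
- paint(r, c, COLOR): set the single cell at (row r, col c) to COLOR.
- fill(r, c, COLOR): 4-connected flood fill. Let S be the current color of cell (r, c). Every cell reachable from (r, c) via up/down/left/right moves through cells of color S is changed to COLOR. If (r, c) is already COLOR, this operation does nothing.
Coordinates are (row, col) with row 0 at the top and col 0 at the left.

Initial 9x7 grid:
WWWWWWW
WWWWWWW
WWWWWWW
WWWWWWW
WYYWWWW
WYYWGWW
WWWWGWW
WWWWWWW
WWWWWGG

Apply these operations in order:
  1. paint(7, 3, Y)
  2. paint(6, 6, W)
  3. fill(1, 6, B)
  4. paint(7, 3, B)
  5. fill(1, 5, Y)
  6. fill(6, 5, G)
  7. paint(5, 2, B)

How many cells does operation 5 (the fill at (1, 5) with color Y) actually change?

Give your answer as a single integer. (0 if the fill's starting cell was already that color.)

After op 1 paint(7,3,Y):
WWWWWWW
WWWWWWW
WWWWWWW
WWWWWWW
WYYWWWW
WYYWGWW
WWWWGWW
WWWYWWW
WWWWWGG
After op 2 paint(6,6,W):
WWWWWWW
WWWWWWW
WWWWWWW
WWWWWWW
WYYWWWW
WYYWGWW
WWWWGWW
WWWYWWW
WWWWWGG
After op 3 fill(1,6,B) [54 cells changed]:
BBBBBBB
BBBBBBB
BBBBBBB
BBBBBBB
BYYBBBB
BYYBGBB
BBBBGBB
BBBYBBB
BBBBBGG
After op 4 paint(7,3,B):
BBBBBBB
BBBBBBB
BBBBBBB
BBBBBBB
BYYBBBB
BYYBGBB
BBBBGBB
BBBBBBB
BBBBBGG
After op 5 fill(1,5,Y) [55 cells changed]:
YYYYYYY
YYYYYYY
YYYYYYY
YYYYYYY
YYYYYYY
YYYYGYY
YYYYGYY
YYYYYYY
YYYYYGG

Answer: 55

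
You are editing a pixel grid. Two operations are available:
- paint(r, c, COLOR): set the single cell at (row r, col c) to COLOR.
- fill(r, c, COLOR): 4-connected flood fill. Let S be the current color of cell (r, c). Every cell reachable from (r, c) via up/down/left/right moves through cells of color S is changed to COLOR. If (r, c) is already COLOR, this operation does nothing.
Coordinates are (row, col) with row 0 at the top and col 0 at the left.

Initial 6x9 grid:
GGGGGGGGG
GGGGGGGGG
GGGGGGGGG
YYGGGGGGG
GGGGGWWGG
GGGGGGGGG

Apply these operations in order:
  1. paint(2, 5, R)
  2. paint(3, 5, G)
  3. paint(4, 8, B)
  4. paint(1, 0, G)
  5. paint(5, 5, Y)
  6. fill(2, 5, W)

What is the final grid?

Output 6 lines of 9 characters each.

After op 1 paint(2,5,R):
GGGGGGGGG
GGGGGGGGG
GGGGGRGGG
YYGGGGGGG
GGGGGWWGG
GGGGGGGGG
After op 2 paint(3,5,G):
GGGGGGGGG
GGGGGGGGG
GGGGGRGGG
YYGGGGGGG
GGGGGWWGG
GGGGGGGGG
After op 3 paint(4,8,B):
GGGGGGGGG
GGGGGGGGG
GGGGGRGGG
YYGGGGGGG
GGGGGWWGB
GGGGGGGGG
After op 4 paint(1,0,G):
GGGGGGGGG
GGGGGGGGG
GGGGGRGGG
YYGGGGGGG
GGGGGWWGB
GGGGGGGGG
After op 5 paint(5,5,Y):
GGGGGGGGG
GGGGGGGGG
GGGGGRGGG
YYGGGGGGG
GGGGGWWGB
GGGGGYGGG
After op 6 fill(2,5,W) [1 cells changed]:
GGGGGGGGG
GGGGGGGGG
GGGGGWGGG
YYGGGGGGG
GGGGGWWGB
GGGGGYGGG

Answer: GGGGGGGGG
GGGGGGGGG
GGGGGWGGG
YYGGGGGGG
GGGGGWWGB
GGGGGYGGG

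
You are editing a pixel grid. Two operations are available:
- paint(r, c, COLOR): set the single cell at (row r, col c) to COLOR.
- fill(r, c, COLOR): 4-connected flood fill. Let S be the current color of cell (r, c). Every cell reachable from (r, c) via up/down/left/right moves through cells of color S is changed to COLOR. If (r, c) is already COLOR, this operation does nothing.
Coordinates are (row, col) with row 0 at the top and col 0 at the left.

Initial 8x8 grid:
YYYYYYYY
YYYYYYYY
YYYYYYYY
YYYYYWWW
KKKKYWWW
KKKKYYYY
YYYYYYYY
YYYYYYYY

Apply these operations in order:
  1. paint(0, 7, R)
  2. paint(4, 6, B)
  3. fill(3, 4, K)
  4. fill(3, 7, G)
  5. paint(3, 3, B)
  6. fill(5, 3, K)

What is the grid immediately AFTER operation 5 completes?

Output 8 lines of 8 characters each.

Answer: KKKKKKKR
KKKKKKKK
KKKKKKKK
KKKBKGGG
KKKKKGBG
KKKKKKKK
KKKKKKKK
KKKKKKKK

Derivation:
After op 1 paint(0,7,R):
YYYYYYYR
YYYYYYYY
YYYYYYYY
YYYYYWWW
KKKKYWWW
KKKKYYYY
YYYYYYYY
YYYYYYYY
After op 2 paint(4,6,B):
YYYYYYYR
YYYYYYYY
YYYYYYYY
YYYYYWWW
KKKKYWBW
KKKKYYYY
YYYYYYYY
YYYYYYYY
After op 3 fill(3,4,K) [49 cells changed]:
KKKKKKKR
KKKKKKKK
KKKKKKKK
KKKKKWWW
KKKKKWBW
KKKKKKKK
KKKKKKKK
KKKKKKKK
After op 4 fill(3,7,G) [5 cells changed]:
KKKKKKKR
KKKKKKKK
KKKKKKKK
KKKKKGGG
KKKKKGBG
KKKKKKKK
KKKKKKKK
KKKKKKKK
After op 5 paint(3,3,B):
KKKKKKKR
KKKKKKKK
KKKKKKKK
KKKBKGGG
KKKKKGBG
KKKKKKKK
KKKKKKKK
KKKKKKKK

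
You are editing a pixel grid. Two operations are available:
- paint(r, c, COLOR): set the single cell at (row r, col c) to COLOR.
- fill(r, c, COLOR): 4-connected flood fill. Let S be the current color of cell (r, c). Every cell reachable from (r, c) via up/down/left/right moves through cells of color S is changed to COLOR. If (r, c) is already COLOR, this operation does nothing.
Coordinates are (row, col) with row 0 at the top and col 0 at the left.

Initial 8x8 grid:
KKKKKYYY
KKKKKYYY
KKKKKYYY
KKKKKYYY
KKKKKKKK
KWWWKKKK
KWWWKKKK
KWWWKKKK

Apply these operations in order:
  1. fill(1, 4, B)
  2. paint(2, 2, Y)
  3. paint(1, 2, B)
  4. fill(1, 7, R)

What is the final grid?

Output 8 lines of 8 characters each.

Answer: BBBBBRRR
BBBBBRRR
BBYBBRRR
BBBBBRRR
BBBBBBBB
BWWWBBBB
BWWWBBBB
BWWWBBBB

Derivation:
After op 1 fill(1,4,B) [43 cells changed]:
BBBBBYYY
BBBBBYYY
BBBBBYYY
BBBBBYYY
BBBBBBBB
BWWWBBBB
BWWWBBBB
BWWWBBBB
After op 2 paint(2,2,Y):
BBBBBYYY
BBBBBYYY
BBYBBYYY
BBBBBYYY
BBBBBBBB
BWWWBBBB
BWWWBBBB
BWWWBBBB
After op 3 paint(1,2,B):
BBBBBYYY
BBBBBYYY
BBYBBYYY
BBBBBYYY
BBBBBBBB
BWWWBBBB
BWWWBBBB
BWWWBBBB
After op 4 fill(1,7,R) [12 cells changed]:
BBBBBRRR
BBBBBRRR
BBYBBRRR
BBBBBRRR
BBBBBBBB
BWWWBBBB
BWWWBBBB
BWWWBBBB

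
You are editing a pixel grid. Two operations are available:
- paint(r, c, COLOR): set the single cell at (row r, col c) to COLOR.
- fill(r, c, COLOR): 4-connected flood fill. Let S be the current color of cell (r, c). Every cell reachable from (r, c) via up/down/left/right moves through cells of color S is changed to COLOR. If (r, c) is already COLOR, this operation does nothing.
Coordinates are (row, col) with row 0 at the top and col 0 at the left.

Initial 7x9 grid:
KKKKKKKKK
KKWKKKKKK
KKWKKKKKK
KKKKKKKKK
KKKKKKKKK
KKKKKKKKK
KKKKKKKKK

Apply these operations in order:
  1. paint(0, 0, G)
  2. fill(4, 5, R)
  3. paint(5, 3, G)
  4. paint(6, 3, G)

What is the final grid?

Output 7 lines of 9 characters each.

After op 1 paint(0,0,G):
GKKKKKKKK
KKWKKKKKK
KKWKKKKKK
KKKKKKKKK
KKKKKKKKK
KKKKKKKKK
KKKKKKKKK
After op 2 fill(4,5,R) [60 cells changed]:
GRRRRRRRR
RRWRRRRRR
RRWRRRRRR
RRRRRRRRR
RRRRRRRRR
RRRRRRRRR
RRRRRRRRR
After op 3 paint(5,3,G):
GRRRRRRRR
RRWRRRRRR
RRWRRRRRR
RRRRRRRRR
RRRRRRRRR
RRRGRRRRR
RRRRRRRRR
After op 4 paint(6,3,G):
GRRRRRRRR
RRWRRRRRR
RRWRRRRRR
RRRRRRRRR
RRRRRRRRR
RRRGRRRRR
RRRGRRRRR

Answer: GRRRRRRRR
RRWRRRRRR
RRWRRRRRR
RRRRRRRRR
RRRRRRRRR
RRRGRRRRR
RRRGRRRRR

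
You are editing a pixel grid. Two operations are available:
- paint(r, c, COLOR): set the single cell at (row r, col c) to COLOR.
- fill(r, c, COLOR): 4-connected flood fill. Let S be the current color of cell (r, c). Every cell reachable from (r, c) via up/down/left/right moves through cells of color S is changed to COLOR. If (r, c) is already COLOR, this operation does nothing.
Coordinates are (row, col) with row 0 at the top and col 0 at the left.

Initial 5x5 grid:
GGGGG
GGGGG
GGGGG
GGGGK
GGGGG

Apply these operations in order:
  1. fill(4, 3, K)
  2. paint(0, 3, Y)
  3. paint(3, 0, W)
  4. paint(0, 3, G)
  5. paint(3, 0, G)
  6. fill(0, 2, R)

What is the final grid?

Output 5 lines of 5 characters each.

After op 1 fill(4,3,K) [24 cells changed]:
KKKKK
KKKKK
KKKKK
KKKKK
KKKKK
After op 2 paint(0,3,Y):
KKKYK
KKKKK
KKKKK
KKKKK
KKKKK
After op 3 paint(3,0,W):
KKKYK
KKKKK
KKKKK
WKKKK
KKKKK
After op 4 paint(0,3,G):
KKKGK
KKKKK
KKKKK
WKKKK
KKKKK
After op 5 paint(3,0,G):
KKKGK
KKKKK
KKKKK
GKKKK
KKKKK
After op 6 fill(0,2,R) [23 cells changed]:
RRRGR
RRRRR
RRRRR
GRRRR
RRRRR

Answer: RRRGR
RRRRR
RRRRR
GRRRR
RRRRR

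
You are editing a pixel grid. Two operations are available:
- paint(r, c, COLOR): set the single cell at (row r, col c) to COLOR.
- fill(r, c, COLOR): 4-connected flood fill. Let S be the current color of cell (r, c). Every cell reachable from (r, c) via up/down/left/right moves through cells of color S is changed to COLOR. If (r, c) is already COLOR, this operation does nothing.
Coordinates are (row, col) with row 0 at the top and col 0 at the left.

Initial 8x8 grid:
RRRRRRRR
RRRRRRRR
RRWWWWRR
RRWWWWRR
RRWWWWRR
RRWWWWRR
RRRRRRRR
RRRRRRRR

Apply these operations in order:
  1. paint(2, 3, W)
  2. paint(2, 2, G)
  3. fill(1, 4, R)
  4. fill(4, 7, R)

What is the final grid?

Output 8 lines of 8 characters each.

Answer: RRRRRRRR
RRRRRRRR
RRGWWWRR
RRWWWWRR
RRWWWWRR
RRWWWWRR
RRRRRRRR
RRRRRRRR

Derivation:
After op 1 paint(2,3,W):
RRRRRRRR
RRRRRRRR
RRWWWWRR
RRWWWWRR
RRWWWWRR
RRWWWWRR
RRRRRRRR
RRRRRRRR
After op 2 paint(2,2,G):
RRRRRRRR
RRRRRRRR
RRGWWWRR
RRWWWWRR
RRWWWWRR
RRWWWWRR
RRRRRRRR
RRRRRRRR
After op 3 fill(1,4,R) [0 cells changed]:
RRRRRRRR
RRRRRRRR
RRGWWWRR
RRWWWWRR
RRWWWWRR
RRWWWWRR
RRRRRRRR
RRRRRRRR
After op 4 fill(4,7,R) [0 cells changed]:
RRRRRRRR
RRRRRRRR
RRGWWWRR
RRWWWWRR
RRWWWWRR
RRWWWWRR
RRRRRRRR
RRRRRRRR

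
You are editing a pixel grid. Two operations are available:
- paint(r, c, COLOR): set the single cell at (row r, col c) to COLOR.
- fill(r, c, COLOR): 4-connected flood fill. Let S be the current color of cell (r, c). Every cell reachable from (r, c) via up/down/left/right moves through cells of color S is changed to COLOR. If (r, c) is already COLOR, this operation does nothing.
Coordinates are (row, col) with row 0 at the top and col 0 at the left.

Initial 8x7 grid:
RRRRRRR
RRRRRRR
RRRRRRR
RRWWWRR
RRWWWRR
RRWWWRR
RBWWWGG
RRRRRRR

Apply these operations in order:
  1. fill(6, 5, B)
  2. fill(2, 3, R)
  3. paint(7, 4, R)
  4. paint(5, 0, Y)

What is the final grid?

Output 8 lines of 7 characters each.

After op 1 fill(6,5,B) [2 cells changed]:
RRRRRRR
RRRRRRR
RRRRRRR
RRWWWRR
RRWWWRR
RRWWWRR
RBWWWBB
RRRRRRR
After op 2 fill(2,3,R) [0 cells changed]:
RRRRRRR
RRRRRRR
RRRRRRR
RRWWWRR
RRWWWRR
RRWWWRR
RBWWWBB
RRRRRRR
After op 3 paint(7,4,R):
RRRRRRR
RRRRRRR
RRRRRRR
RRWWWRR
RRWWWRR
RRWWWRR
RBWWWBB
RRRRRRR
After op 4 paint(5,0,Y):
RRRRRRR
RRRRRRR
RRRRRRR
RRWWWRR
RRWWWRR
YRWWWRR
RBWWWBB
RRRRRRR

Answer: RRRRRRR
RRRRRRR
RRRRRRR
RRWWWRR
RRWWWRR
YRWWWRR
RBWWWBB
RRRRRRR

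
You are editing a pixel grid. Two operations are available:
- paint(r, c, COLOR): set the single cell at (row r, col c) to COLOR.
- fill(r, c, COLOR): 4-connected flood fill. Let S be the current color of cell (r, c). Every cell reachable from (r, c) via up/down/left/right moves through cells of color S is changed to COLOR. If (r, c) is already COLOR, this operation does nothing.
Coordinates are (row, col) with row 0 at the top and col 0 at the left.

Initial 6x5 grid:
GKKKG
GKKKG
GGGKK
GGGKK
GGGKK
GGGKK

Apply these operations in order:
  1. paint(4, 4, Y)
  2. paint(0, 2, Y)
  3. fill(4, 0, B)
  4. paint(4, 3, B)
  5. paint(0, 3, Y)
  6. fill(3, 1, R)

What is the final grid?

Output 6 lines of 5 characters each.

After op 1 paint(4,4,Y):
GKKKG
GKKKG
GGGKK
GGGKK
GGGKY
GGGKK
After op 2 paint(0,2,Y):
GKYKG
GKKKG
GGGKK
GGGKK
GGGKY
GGGKK
After op 3 fill(4,0,B) [14 cells changed]:
BKYKG
BKKKG
BBBKK
BBBKK
BBBKY
BBBKK
After op 4 paint(4,3,B):
BKYKG
BKKKG
BBBKK
BBBKK
BBBBY
BBBKK
After op 5 paint(0,3,Y):
BKYYG
BKKKG
BBBKK
BBBKK
BBBBY
BBBKK
After op 6 fill(3,1,R) [15 cells changed]:
RKYYG
RKKKG
RRRKK
RRRKK
RRRRY
RRRKK

Answer: RKYYG
RKKKG
RRRKK
RRRKK
RRRRY
RRRKK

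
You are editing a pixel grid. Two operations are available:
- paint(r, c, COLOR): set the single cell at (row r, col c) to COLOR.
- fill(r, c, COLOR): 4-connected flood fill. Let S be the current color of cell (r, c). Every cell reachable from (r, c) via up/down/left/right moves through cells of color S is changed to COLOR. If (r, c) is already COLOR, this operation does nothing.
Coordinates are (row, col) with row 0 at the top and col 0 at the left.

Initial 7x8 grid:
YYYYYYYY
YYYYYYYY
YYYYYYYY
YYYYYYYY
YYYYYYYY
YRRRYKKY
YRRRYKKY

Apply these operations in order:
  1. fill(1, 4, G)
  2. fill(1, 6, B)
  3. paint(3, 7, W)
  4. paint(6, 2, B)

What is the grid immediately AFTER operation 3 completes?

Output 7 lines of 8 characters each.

Answer: BBBBBBBB
BBBBBBBB
BBBBBBBB
BBBBBBBW
BBBBBBBB
BRRRBKKB
BRRRBKKB

Derivation:
After op 1 fill(1,4,G) [46 cells changed]:
GGGGGGGG
GGGGGGGG
GGGGGGGG
GGGGGGGG
GGGGGGGG
GRRRGKKG
GRRRGKKG
After op 2 fill(1,6,B) [46 cells changed]:
BBBBBBBB
BBBBBBBB
BBBBBBBB
BBBBBBBB
BBBBBBBB
BRRRBKKB
BRRRBKKB
After op 3 paint(3,7,W):
BBBBBBBB
BBBBBBBB
BBBBBBBB
BBBBBBBW
BBBBBBBB
BRRRBKKB
BRRRBKKB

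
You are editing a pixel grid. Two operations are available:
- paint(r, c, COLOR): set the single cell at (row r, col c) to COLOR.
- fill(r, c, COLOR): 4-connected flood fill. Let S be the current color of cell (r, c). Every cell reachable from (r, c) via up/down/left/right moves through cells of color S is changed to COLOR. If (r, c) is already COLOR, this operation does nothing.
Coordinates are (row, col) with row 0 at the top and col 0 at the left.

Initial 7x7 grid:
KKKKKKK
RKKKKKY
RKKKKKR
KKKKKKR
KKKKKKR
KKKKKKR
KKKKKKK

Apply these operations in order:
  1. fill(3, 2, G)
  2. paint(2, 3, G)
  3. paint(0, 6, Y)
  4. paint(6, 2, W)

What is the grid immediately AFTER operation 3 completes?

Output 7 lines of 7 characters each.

Answer: GGGGGGY
RGGGGGY
RGGGGGR
GGGGGGR
GGGGGGR
GGGGGGR
GGGGGGG

Derivation:
After op 1 fill(3,2,G) [42 cells changed]:
GGGGGGG
RGGGGGY
RGGGGGR
GGGGGGR
GGGGGGR
GGGGGGR
GGGGGGG
After op 2 paint(2,3,G):
GGGGGGG
RGGGGGY
RGGGGGR
GGGGGGR
GGGGGGR
GGGGGGR
GGGGGGG
After op 3 paint(0,6,Y):
GGGGGGY
RGGGGGY
RGGGGGR
GGGGGGR
GGGGGGR
GGGGGGR
GGGGGGG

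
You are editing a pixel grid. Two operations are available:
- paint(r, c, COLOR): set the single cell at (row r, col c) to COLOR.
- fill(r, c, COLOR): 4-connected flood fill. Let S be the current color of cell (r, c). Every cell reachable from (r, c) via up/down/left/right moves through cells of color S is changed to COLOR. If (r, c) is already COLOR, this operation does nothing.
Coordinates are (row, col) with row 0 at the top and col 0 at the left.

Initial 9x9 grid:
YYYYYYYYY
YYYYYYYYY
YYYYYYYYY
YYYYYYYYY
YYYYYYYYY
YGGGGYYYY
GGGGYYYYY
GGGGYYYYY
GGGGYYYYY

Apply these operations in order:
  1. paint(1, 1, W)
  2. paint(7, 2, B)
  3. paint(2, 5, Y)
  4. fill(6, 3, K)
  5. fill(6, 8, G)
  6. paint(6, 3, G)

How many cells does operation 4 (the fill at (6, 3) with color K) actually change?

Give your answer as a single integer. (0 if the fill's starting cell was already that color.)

After op 1 paint(1,1,W):
YYYYYYYYY
YWYYYYYYY
YYYYYYYYY
YYYYYYYYY
YYYYYYYYY
YGGGGYYYY
GGGGYYYYY
GGGGYYYYY
GGGGYYYYY
After op 2 paint(7,2,B):
YYYYYYYYY
YWYYYYYYY
YYYYYYYYY
YYYYYYYYY
YYYYYYYYY
YGGGGYYYY
GGGGYYYYY
GGBGYYYYY
GGGGYYYYY
After op 3 paint(2,5,Y):
YYYYYYYYY
YWYYYYYYY
YYYYYYYYY
YYYYYYYYY
YYYYYYYYY
YGGGGYYYY
GGGGYYYYY
GGBGYYYYY
GGGGYYYYY
After op 4 fill(6,3,K) [15 cells changed]:
YYYYYYYYY
YWYYYYYYY
YYYYYYYYY
YYYYYYYYY
YYYYYYYYY
YKKKKYYYY
KKKKYYYYY
KKBKYYYYY
KKKKYYYYY

Answer: 15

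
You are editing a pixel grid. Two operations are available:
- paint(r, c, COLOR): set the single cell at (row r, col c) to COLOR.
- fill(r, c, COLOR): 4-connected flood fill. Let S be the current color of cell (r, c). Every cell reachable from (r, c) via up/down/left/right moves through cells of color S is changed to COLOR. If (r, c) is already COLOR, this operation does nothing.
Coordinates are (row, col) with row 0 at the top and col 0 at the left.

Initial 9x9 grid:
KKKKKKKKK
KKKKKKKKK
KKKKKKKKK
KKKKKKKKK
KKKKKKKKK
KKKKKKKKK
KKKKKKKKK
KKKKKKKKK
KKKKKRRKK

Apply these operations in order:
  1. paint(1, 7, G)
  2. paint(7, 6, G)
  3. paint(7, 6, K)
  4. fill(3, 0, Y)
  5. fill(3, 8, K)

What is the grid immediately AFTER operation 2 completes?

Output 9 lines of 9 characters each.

After op 1 paint(1,7,G):
KKKKKKKKK
KKKKKKKGK
KKKKKKKKK
KKKKKKKKK
KKKKKKKKK
KKKKKKKKK
KKKKKKKKK
KKKKKKKKK
KKKKKRRKK
After op 2 paint(7,6,G):
KKKKKKKKK
KKKKKKKGK
KKKKKKKKK
KKKKKKKKK
KKKKKKKKK
KKKKKKKKK
KKKKKKKKK
KKKKKKGKK
KKKKKRRKK

Answer: KKKKKKKKK
KKKKKKKGK
KKKKKKKKK
KKKKKKKKK
KKKKKKKKK
KKKKKKKKK
KKKKKKKKK
KKKKKKGKK
KKKKKRRKK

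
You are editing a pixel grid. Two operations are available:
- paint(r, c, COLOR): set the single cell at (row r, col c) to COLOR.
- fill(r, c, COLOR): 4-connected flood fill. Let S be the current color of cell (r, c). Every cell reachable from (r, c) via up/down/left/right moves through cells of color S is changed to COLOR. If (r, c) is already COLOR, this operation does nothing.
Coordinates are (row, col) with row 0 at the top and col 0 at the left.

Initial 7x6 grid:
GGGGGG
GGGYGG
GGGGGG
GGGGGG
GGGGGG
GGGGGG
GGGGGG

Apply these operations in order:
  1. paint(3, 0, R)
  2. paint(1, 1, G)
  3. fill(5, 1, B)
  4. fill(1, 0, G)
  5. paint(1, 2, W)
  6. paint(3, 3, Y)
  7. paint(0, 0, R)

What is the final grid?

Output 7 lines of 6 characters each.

Answer: RGGGGG
GGWYGG
GGGGGG
RGGYGG
GGGGGG
GGGGGG
GGGGGG

Derivation:
After op 1 paint(3,0,R):
GGGGGG
GGGYGG
GGGGGG
RGGGGG
GGGGGG
GGGGGG
GGGGGG
After op 2 paint(1,1,G):
GGGGGG
GGGYGG
GGGGGG
RGGGGG
GGGGGG
GGGGGG
GGGGGG
After op 3 fill(5,1,B) [40 cells changed]:
BBBBBB
BBBYBB
BBBBBB
RBBBBB
BBBBBB
BBBBBB
BBBBBB
After op 4 fill(1,0,G) [40 cells changed]:
GGGGGG
GGGYGG
GGGGGG
RGGGGG
GGGGGG
GGGGGG
GGGGGG
After op 5 paint(1,2,W):
GGGGGG
GGWYGG
GGGGGG
RGGGGG
GGGGGG
GGGGGG
GGGGGG
After op 6 paint(3,3,Y):
GGGGGG
GGWYGG
GGGGGG
RGGYGG
GGGGGG
GGGGGG
GGGGGG
After op 7 paint(0,0,R):
RGGGGG
GGWYGG
GGGGGG
RGGYGG
GGGGGG
GGGGGG
GGGGGG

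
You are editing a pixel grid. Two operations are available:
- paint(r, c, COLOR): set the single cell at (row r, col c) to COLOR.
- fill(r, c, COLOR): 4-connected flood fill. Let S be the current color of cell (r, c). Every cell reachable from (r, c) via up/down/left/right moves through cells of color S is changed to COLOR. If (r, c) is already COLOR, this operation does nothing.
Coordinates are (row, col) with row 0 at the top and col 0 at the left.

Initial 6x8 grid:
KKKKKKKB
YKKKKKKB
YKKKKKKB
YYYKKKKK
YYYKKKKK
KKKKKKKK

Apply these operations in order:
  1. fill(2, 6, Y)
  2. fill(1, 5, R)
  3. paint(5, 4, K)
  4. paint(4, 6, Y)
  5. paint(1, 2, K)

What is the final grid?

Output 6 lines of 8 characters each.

Answer: RRRRRRRB
RRKRRRRB
RRRRRRRB
RRRRRRRR
RRRRRRYR
RRRRKRRR

Derivation:
After op 1 fill(2,6,Y) [37 cells changed]:
YYYYYYYB
YYYYYYYB
YYYYYYYB
YYYYYYYY
YYYYYYYY
YYYYYYYY
After op 2 fill(1,5,R) [45 cells changed]:
RRRRRRRB
RRRRRRRB
RRRRRRRB
RRRRRRRR
RRRRRRRR
RRRRRRRR
After op 3 paint(5,4,K):
RRRRRRRB
RRRRRRRB
RRRRRRRB
RRRRRRRR
RRRRRRRR
RRRRKRRR
After op 4 paint(4,6,Y):
RRRRRRRB
RRRRRRRB
RRRRRRRB
RRRRRRRR
RRRRRRYR
RRRRKRRR
After op 5 paint(1,2,K):
RRRRRRRB
RRKRRRRB
RRRRRRRB
RRRRRRRR
RRRRRRYR
RRRRKRRR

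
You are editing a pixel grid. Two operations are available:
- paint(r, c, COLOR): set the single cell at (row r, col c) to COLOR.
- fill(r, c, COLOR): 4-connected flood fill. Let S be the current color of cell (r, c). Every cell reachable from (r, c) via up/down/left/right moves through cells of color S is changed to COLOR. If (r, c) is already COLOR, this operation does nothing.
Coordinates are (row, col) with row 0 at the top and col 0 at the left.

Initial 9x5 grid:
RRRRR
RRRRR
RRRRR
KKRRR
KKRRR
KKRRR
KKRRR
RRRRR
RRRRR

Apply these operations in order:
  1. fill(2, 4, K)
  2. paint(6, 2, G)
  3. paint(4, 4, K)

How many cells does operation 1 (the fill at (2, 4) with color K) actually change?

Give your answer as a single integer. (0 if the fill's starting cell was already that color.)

After op 1 fill(2,4,K) [37 cells changed]:
KKKKK
KKKKK
KKKKK
KKKKK
KKKKK
KKKKK
KKKKK
KKKKK
KKKKK

Answer: 37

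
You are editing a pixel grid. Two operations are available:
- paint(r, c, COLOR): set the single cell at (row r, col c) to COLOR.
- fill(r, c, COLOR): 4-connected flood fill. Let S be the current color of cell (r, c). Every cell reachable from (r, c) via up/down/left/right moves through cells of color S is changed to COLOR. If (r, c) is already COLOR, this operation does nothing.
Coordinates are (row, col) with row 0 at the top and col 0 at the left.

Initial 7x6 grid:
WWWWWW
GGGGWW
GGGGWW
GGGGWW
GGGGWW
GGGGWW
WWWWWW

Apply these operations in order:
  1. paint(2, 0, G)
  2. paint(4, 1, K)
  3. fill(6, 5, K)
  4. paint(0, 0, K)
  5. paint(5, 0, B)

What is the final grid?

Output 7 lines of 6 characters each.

Answer: KKKKKK
GGGGKK
GGGGKK
GGGGKK
GKGGKK
BGGGKK
KKKKKK

Derivation:
After op 1 paint(2,0,G):
WWWWWW
GGGGWW
GGGGWW
GGGGWW
GGGGWW
GGGGWW
WWWWWW
After op 2 paint(4,1,K):
WWWWWW
GGGGWW
GGGGWW
GGGGWW
GKGGWW
GGGGWW
WWWWWW
After op 3 fill(6,5,K) [22 cells changed]:
KKKKKK
GGGGKK
GGGGKK
GGGGKK
GKGGKK
GGGGKK
KKKKKK
After op 4 paint(0,0,K):
KKKKKK
GGGGKK
GGGGKK
GGGGKK
GKGGKK
GGGGKK
KKKKKK
After op 5 paint(5,0,B):
KKKKKK
GGGGKK
GGGGKK
GGGGKK
GKGGKK
BGGGKK
KKKKKK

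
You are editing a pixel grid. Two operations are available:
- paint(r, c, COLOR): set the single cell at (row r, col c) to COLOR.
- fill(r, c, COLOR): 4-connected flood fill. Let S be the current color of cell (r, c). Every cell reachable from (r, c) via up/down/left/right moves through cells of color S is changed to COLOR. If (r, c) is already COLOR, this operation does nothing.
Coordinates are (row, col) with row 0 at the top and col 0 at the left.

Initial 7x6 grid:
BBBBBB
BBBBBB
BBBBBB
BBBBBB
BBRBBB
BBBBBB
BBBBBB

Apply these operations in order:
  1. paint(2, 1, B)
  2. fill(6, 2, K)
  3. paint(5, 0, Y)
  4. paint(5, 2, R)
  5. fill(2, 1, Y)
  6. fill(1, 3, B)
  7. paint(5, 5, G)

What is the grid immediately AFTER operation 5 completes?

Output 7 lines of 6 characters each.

After op 1 paint(2,1,B):
BBBBBB
BBBBBB
BBBBBB
BBBBBB
BBRBBB
BBBBBB
BBBBBB
After op 2 fill(6,2,K) [41 cells changed]:
KKKKKK
KKKKKK
KKKKKK
KKKKKK
KKRKKK
KKKKKK
KKKKKK
After op 3 paint(5,0,Y):
KKKKKK
KKKKKK
KKKKKK
KKKKKK
KKRKKK
YKKKKK
KKKKKK
After op 4 paint(5,2,R):
KKKKKK
KKKKKK
KKKKKK
KKKKKK
KKRKKK
YKRKKK
KKKKKK
After op 5 fill(2,1,Y) [39 cells changed]:
YYYYYY
YYYYYY
YYYYYY
YYYYYY
YYRYYY
YYRYYY
YYYYYY

Answer: YYYYYY
YYYYYY
YYYYYY
YYYYYY
YYRYYY
YYRYYY
YYYYYY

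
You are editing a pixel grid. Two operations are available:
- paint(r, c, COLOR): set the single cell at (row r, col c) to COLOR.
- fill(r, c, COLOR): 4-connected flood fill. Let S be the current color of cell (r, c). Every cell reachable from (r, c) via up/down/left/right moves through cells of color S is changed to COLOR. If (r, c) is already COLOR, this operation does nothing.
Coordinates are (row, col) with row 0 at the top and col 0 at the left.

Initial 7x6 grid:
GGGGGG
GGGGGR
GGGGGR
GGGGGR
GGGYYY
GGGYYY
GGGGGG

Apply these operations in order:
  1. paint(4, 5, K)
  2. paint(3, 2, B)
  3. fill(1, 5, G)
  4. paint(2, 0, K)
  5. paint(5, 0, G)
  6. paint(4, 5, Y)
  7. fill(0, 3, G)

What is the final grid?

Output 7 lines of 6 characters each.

Answer: GGGGGG
GGGGGG
KGGGGG
GGBGGG
GGGYYY
GGGYYY
GGGGGG

Derivation:
After op 1 paint(4,5,K):
GGGGGG
GGGGGR
GGGGGR
GGGGGR
GGGYYK
GGGYYY
GGGGGG
After op 2 paint(3,2,B):
GGGGGG
GGGGGR
GGGGGR
GGBGGR
GGGYYK
GGGYYY
GGGGGG
After op 3 fill(1,5,G) [3 cells changed]:
GGGGGG
GGGGGG
GGGGGG
GGBGGG
GGGYYK
GGGYYY
GGGGGG
After op 4 paint(2,0,K):
GGGGGG
GGGGGG
KGGGGG
GGBGGG
GGGYYK
GGGYYY
GGGGGG
After op 5 paint(5,0,G):
GGGGGG
GGGGGG
KGGGGG
GGBGGG
GGGYYK
GGGYYY
GGGGGG
After op 6 paint(4,5,Y):
GGGGGG
GGGGGG
KGGGGG
GGBGGG
GGGYYY
GGGYYY
GGGGGG
After op 7 fill(0,3,G) [0 cells changed]:
GGGGGG
GGGGGG
KGGGGG
GGBGGG
GGGYYY
GGGYYY
GGGGGG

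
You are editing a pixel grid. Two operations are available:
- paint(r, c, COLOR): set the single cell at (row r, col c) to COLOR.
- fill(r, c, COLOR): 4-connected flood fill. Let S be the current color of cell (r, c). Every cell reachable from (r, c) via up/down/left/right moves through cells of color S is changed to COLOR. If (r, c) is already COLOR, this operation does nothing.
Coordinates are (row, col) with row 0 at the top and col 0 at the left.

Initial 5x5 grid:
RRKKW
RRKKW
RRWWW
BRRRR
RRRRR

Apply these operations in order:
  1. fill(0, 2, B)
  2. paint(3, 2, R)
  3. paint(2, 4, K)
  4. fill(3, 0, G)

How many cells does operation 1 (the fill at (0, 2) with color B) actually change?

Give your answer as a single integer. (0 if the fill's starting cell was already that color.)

Answer: 4

Derivation:
After op 1 fill(0,2,B) [4 cells changed]:
RRBBW
RRBBW
RRWWW
BRRRR
RRRRR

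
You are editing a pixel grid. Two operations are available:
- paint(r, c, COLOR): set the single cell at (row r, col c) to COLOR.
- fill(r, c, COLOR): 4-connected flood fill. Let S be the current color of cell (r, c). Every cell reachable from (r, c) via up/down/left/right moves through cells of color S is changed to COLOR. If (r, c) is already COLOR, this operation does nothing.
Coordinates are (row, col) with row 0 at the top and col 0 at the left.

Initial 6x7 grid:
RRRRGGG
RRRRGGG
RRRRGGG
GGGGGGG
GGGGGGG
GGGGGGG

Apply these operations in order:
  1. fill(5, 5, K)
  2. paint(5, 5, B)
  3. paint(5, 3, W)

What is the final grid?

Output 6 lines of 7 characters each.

Answer: RRRRKKK
RRRRKKK
RRRRKKK
KKKKKKK
KKKKKKK
KKKWKBK

Derivation:
After op 1 fill(5,5,K) [30 cells changed]:
RRRRKKK
RRRRKKK
RRRRKKK
KKKKKKK
KKKKKKK
KKKKKKK
After op 2 paint(5,5,B):
RRRRKKK
RRRRKKK
RRRRKKK
KKKKKKK
KKKKKKK
KKKKKBK
After op 3 paint(5,3,W):
RRRRKKK
RRRRKKK
RRRRKKK
KKKKKKK
KKKKKKK
KKKWKBK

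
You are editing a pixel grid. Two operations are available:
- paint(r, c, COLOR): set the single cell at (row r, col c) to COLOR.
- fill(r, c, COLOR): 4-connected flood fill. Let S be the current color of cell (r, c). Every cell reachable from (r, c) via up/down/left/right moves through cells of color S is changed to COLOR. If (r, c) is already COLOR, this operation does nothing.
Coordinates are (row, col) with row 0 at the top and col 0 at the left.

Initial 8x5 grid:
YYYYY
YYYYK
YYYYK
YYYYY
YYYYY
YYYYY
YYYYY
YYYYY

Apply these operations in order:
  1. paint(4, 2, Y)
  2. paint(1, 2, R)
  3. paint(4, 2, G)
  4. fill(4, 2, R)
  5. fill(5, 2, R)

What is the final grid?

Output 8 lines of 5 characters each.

After op 1 paint(4,2,Y):
YYYYY
YYYYK
YYYYK
YYYYY
YYYYY
YYYYY
YYYYY
YYYYY
After op 2 paint(1,2,R):
YYYYY
YYRYK
YYYYK
YYYYY
YYYYY
YYYYY
YYYYY
YYYYY
After op 3 paint(4,2,G):
YYYYY
YYRYK
YYYYK
YYYYY
YYGYY
YYYYY
YYYYY
YYYYY
After op 4 fill(4,2,R) [1 cells changed]:
YYYYY
YYRYK
YYYYK
YYYYY
YYRYY
YYYYY
YYYYY
YYYYY
After op 5 fill(5,2,R) [36 cells changed]:
RRRRR
RRRRK
RRRRK
RRRRR
RRRRR
RRRRR
RRRRR
RRRRR

Answer: RRRRR
RRRRK
RRRRK
RRRRR
RRRRR
RRRRR
RRRRR
RRRRR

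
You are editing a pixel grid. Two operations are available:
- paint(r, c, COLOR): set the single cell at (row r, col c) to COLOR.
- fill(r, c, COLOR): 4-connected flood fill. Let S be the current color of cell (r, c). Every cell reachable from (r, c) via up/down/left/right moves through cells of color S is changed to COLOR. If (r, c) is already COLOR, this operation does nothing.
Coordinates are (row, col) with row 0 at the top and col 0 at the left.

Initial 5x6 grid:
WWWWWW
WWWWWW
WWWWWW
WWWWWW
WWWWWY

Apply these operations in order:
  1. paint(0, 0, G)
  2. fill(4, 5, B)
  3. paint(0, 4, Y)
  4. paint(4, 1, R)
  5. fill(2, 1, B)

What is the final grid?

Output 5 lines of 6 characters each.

Answer: GBBBYB
BBBBBB
BBBBBB
BBBBBB
BRBBBB

Derivation:
After op 1 paint(0,0,G):
GWWWWW
WWWWWW
WWWWWW
WWWWWW
WWWWWY
After op 2 fill(4,5,B) [1 cells changed]:
GWWWWW
WWWWWW
WWWWWW
WWWWWW
WWWWWB
After op 3 paint(0,4,Y):
GWWWYW
WWWWWW
WWWWWW
WWWWWW
WWWWWB
After op 4 paint(4,1,R):
GWWWYW
WWWWWW
WWWWWW
WWWWWW
WRWWWB
After op 5 fill(2,1,B) [26 cells changed]:
GBBBYB
BBBBBB
BBBBBB
BBBBBB
BRBBBB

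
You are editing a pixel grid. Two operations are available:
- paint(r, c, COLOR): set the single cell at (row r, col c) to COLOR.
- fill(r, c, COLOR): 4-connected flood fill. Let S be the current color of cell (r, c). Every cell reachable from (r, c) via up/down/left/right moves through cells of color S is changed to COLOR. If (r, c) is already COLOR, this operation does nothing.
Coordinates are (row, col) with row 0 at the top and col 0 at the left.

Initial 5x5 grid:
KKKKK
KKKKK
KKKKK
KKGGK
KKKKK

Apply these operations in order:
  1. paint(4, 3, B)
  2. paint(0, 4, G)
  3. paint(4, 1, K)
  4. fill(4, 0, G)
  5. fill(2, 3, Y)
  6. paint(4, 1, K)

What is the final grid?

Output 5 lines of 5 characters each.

After op 1 paint(4,3,B):
KKKKK
KKKKK
KKKKK
KKGGK
KKKBK
After op 2 paint(0,4,G):
KKKKG
KKKKK
KKKKK
KKGGK
KKKBK
After op 3 paint(4,1,K):
KKKKG
KKKKK
KKKKK
KKGGK
KKKBK
After op 4 fill(4,0,G) [21 cells changed]:
GGGGG
GGGGG
GGGGG
GGGGG
GGGBG
After op 5 fill(2,3,Y) [24 cells changed]:
YYYYY
YYYYY
YYYYY
YYYYY
YYYBY
After op 6 paint(4,1,K):
YYYYY
YYYYY
YYYYY
YYYYY
YKYBY

Answer: YYYYY
YYYYY
YYYYY
YYYYY
YKYBY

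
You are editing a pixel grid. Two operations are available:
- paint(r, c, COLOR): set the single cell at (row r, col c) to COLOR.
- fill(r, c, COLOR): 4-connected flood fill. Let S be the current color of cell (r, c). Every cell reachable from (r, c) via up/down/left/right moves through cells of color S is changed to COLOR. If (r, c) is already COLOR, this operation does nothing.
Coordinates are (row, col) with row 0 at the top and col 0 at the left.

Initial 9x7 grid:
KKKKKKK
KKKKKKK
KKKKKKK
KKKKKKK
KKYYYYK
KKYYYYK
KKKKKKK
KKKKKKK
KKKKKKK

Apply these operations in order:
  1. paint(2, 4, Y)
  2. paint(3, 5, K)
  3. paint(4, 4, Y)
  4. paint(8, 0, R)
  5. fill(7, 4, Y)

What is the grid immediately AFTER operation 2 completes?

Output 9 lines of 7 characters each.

Answer: KKKKKKK
KKKKKKK
KKKKYKK
KKKKKKK
KKYYYYK
KKYYYYK
KKKKKKK
KKKKKKK
KKKKKKK

Derivation:
After op 1 paint(2,4,Y):
KKKKKKK
KKKKKKK
KKKKYKK
KKKKKKK
KKYYYYK
KKYYYYK
KKKKKKK
KKKKKKK
KKKKKKK
After op 2 paint(3,5,K):
KKKKKKK
KKKKKKK
KKKKYKK
KKKKKKK
KKYYYYK
KKYYYYK
KKKKKKK
KKKKKKK
KKKKKKK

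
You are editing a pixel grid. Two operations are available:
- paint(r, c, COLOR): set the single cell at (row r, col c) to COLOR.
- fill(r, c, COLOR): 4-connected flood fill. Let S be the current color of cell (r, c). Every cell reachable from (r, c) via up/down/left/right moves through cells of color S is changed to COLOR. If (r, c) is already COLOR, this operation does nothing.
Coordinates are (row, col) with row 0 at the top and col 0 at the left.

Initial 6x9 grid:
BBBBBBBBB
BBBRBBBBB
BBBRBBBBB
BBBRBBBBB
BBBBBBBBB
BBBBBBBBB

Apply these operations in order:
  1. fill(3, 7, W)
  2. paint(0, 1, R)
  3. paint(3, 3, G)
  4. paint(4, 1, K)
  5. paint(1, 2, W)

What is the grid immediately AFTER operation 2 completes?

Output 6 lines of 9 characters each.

Answer: WRWWWWWWW
WWWRWWWWW
WWWRWWWWW
WWWRWWWWW
WWWWWWWWW
WWWWWWWWW

Derivation:
After op 1 fill(3,7,W) [51 cells changed]:
WWWWWWWWW
WWWRWWWWW
WWWRWWWWW
WWWRWWWWW
WWWWWWWWW
WWWWWWWWW
After op 2 paint(0,1,R):
WRWWWWWWW
WWWRWWWWW
WWWRWWWWW
WWWRWWWWW
WWWWWWWWW
WWWWWWWWW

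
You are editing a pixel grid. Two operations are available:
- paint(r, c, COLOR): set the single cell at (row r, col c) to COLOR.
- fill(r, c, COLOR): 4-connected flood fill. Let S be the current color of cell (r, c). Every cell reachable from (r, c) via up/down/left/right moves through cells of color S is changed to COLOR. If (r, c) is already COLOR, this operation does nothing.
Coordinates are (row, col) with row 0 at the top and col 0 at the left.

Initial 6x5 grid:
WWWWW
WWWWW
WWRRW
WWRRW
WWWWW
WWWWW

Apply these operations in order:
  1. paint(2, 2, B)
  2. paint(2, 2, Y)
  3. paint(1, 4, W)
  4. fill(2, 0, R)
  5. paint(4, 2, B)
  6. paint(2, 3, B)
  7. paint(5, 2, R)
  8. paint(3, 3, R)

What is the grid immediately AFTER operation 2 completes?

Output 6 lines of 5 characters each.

Answer: WWWWW
WWWWW
WWYRW
WWRRW
WWWWW
WWWWW

Derivation:
After op 1 paint(2,2,B):
WWWWW
WWWWW
WWBRW
WWRRW
WWWWW
WWWWW
After op 2 paint(2,2,Y):
WWWWW
WWWWW
WWYRW
WWRRW
WWWWW
WWWWW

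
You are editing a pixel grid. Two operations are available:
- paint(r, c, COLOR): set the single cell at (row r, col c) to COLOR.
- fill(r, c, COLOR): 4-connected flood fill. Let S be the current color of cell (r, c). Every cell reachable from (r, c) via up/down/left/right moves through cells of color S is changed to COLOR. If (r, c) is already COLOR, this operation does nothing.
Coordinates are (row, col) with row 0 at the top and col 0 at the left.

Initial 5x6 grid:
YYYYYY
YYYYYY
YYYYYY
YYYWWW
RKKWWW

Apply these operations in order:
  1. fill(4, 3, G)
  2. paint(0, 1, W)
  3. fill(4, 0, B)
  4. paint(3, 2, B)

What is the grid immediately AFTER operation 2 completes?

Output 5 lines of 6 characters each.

After op 1 fill(4,3,G) [6 cells changed]:
YYYYYY
YYYYYY
YYYYYY
YYYGGG
RKKGGG
After op 2 paint(0,1,W):
YWYYYY
YYYYYY
YYYYYY
YYYGGG
RKKGGG

Answer: YWYYYY
YYYYYY
YYYYYY
YYYGGG
RKKGGG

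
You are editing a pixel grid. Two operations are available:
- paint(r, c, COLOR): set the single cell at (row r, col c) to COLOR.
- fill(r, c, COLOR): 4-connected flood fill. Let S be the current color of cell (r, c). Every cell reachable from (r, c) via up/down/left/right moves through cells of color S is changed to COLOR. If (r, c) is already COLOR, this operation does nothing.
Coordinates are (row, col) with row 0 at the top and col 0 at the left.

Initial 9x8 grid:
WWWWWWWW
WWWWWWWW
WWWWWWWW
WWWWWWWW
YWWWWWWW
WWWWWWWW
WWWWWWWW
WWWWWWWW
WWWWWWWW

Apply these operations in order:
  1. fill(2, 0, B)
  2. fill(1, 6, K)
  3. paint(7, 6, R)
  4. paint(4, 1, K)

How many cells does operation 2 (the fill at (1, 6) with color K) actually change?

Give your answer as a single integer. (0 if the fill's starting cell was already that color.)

After op 1 fill(2,0,B) [71 cells changed]:
BBBBBBBB
BBBBBBBB
BBBBBBBB
BBBBBBBB
YBBBBBBB
BBBBBBBB
BBBBBBBB
BBBBBBBB
BBBBBBBB
After op 2 fill(1,6,K) [71 cells changed]:
KKKKKKKK
KKKKKKKK
KKKKKKKK
KKKKKKKK
YKKKKKKK
KKKKKKKK
KKKKKKKK
KKKKKKKK
KKKKKKKK

Answer: 71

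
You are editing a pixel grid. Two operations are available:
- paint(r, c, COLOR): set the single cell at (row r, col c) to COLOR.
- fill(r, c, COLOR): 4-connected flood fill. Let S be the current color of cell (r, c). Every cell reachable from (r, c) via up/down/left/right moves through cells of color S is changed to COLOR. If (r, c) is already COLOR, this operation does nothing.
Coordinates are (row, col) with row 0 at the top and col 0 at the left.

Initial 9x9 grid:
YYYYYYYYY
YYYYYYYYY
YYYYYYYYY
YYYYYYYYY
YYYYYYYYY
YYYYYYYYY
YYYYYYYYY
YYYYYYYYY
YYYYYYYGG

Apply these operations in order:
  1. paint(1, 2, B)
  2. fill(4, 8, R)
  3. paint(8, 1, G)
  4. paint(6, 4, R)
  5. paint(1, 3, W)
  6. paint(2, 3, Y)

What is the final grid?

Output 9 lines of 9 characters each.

After op 1 paint(1,2,B):
YYYYYYYYY
YYBYYYYYY
YYYYYYYYY
YYYYYYYYY
YYYYYYYYY
YYYYYYYYY
YYYYYYYYY
YYYYYYYYY
YYYYYYYGG
After op 2 fill(4,8,R) [78 cells changed]:
RRRRRRRRR
RRBRRRRRR
RRRRRRRRR
RRRRRRRRR
RRRRRRRRR
RRRRRRRRR
RRRRRRRRR
RRRRRRRRR
RRRRRRRGG
After op 3 paint(8,1,G):
RRRRRRRRR
RRBRRRRRR
RRRRRRRRR
RRRRRRRRR
RRRRRRRRR
RRRRRRRRR
RRRRRRRRR
RRRRRRRRR
RGRRRRRGG
After op 4 paint(6,4,R):
RRRRRRRRR
RRBRRRRRR
RRRRRRRRR
RRRRRRRRR
RRRRRRRRR
RRRRRRRRR
RRRRRRRRR
RRRRRRRRR
RGRRRRRGG
After op 5 paint(1,3,W):
RRRRRRRRR
RRBWRRRRR
RRRRRRRRR
RRRRRRRRR
RRRRRRRRR
RRRRRRRRR
RRRRRRRRR
RRRRRRRRR
RGRRRRRGG
After op 6 paint(2,3,Y):
RRRRRRRRR
RRBWRRRRR
RRRYRRRRR
RRRRRRRRR
RRRRRRRRR
RRRRRRRRR
RRRRRRRRR
RRRRRRRRR
RGRRRRRGG

Answer: RRRRRRRRR
RRBWRRRRR
RRRYRRRRR
RRRRRRRRR
RRRRRRRRR
RRRRRRRRR
RRRRRRRRR
RRRRRRRRR
RGRRRRRGG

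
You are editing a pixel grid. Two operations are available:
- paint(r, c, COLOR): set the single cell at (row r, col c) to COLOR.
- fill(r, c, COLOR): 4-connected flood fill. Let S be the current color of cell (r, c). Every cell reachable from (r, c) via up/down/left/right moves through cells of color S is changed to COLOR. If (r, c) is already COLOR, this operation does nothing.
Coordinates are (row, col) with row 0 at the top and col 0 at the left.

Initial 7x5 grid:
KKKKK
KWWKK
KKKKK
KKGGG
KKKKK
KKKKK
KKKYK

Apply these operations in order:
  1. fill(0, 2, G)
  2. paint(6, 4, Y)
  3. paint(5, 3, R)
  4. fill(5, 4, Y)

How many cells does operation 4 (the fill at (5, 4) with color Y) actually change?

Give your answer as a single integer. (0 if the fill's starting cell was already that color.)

After op 1 fill(0,2,G) [29 cells changed]:
GGGGG
GWWGG
GGGGG
GGGGG
GGGGG
GGGGG
GGGYG
After op 2 paint(6,4,Y):
GGGGG
GWWGG
GGGGG
GGGGG
GGGGG
GGGGG
GGGYY
After op 3 paint(5,3,R):
GGGGG
GWWGG
GGGGG
GGGGG
GGGGG
GGGRG
GGGYY
After op 4 fill(5,4,Y) [30 cells changed]:
YYYYY
YWWYY
YYYYY
YYYYY
YYYYY
YYYRY
YYYYY

Answer: 30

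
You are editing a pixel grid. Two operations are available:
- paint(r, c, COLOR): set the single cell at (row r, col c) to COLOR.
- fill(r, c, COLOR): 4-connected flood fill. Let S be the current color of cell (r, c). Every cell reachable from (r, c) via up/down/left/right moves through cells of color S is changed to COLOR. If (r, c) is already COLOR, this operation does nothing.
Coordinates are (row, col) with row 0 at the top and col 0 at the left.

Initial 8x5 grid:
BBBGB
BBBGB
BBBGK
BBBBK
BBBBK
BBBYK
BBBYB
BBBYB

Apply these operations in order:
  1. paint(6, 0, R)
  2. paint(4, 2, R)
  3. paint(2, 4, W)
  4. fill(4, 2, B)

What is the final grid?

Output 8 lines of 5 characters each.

Answer: BBBGB
BBBGB
BBBGW
BBBBK
BBBBK
BBBYK
RBBYB
BBBYB

Derivation:
After op 1 paint(6,0,R):
BBBGB
BBBGB
BBBGK
BBBBK
BBBBK
BBBYK
RBBYB
BBBYB
After op 2 paint(4,2,R):
BBBGB
BBBGB
BBBGK
BBBBK
BBRBK
BBBYK
RBBYB
BBBYB
After op 3 paint(2,4,W):
BBBGB
BBBGB
BBBGW
BBBBK
BBRBK
BBBYK
RBBYB
BBBYB
After op 4 fill(4,2,B) [1 cells changed]:
BBBGB
BBBGB
BBBGW
BBBBK
BBBBK
BBBYK
RBBYB
BBBYB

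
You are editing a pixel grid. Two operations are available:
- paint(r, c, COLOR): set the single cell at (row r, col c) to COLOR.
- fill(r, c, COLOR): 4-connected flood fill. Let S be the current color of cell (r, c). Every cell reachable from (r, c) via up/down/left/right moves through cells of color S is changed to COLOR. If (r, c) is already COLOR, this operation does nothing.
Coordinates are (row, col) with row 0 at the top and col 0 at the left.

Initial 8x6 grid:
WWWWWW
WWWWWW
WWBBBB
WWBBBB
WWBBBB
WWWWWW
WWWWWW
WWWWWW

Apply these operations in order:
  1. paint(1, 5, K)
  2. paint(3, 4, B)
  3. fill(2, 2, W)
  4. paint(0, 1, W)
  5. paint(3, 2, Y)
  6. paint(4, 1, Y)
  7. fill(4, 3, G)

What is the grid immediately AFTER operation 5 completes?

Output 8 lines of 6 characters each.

After op 1 paint(1,5,K):
WWWWWW
WWWWWK
WWBBBB
WWBBBB
WWBBBB
WWWWWW
WWWWWW
WWWWWW
After op 2 paint(3,4,B):
WWWWWW
WWWWWK
WWBBBB
WWBBBB
WWBBBB
WWWWWW
WWWWWW
WWWWWW
After op 3 fill(2,2,W) [12 cells changed]:
WWWWWW
WWWWWK
WWWWWW
WWWWWW
WWWWWW
WWWWWW
WWWWWW
WWWWWW
After op 4 paint(0,1,W):
WWWWWW
WWWWWK
WWWWWW
WWWWWW
WWWWWW
WWWWWW
WWWWWW
WWWWWW
After op 5 paint(3,2,Y):
WWWWWW
WWWWWK
WWWWWW
WWYWWW
WWWWWW
WWWWWW
WWWWWW
WWWWWW

Answer: WWWWWW
WWWWWK
WWWWWW
WWYWWW
WWWWWW
WWWWWW
WWWWWW
WWWWWW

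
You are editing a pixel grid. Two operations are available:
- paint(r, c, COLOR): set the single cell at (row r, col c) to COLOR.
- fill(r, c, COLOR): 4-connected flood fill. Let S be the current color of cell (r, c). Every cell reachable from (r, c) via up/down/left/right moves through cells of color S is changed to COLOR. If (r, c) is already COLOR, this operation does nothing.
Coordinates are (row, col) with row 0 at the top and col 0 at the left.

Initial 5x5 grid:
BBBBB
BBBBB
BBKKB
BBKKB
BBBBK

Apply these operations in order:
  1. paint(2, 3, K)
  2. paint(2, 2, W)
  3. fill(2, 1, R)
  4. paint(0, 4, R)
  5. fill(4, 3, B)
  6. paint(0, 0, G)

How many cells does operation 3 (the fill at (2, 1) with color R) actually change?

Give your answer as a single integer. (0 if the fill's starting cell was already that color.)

After op 1 paint(2,3,K):
BBBBB
BBBBB
BBKKB
BBKKB
BBBBK
After op 2 paint(2,2,W):
BBBBB
BBBBB
BBWKB
BBKKB
BBBBK
After op 3 fill(2,1,R) [20 cells changed]:
RRRRR
RRRRR
RRWKR
RRKKR
RRRRK

Answer: 20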